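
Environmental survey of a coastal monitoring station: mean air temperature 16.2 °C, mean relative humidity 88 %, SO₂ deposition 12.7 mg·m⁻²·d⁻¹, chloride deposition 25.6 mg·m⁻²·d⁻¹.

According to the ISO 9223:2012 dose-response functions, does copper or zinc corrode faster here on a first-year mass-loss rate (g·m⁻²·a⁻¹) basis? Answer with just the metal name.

copper: f(T) = -0.080·(T−10) [T>10 °C] = -0.4960
  SO₂ term: 0.0053·12.7^0.26·exp(0.059·88-0.4960) = 1.124
  Sd branch = 0.01025·Sd^0.27·e^(0.036·RH+0.049·T) = 1.293 μm/a
  r_corr = 1.124 + 1.293 = 2.417 μm/a
  mass loss = 2.417 μm/a × 8.96 g/cm³ = 21.65 g·m⁻²·a⁻¹
zinc: T>10 °C ⇒ hinge -0.071·(16.2−10) = -0.4402
  Pd branch = 0.0129·Pd^0.44·e^(0.046·RH+f) = 1.456 μm/a
  Cl⁻ term: 0.0175·25.6^0.57·exp(0.008·88+0.085·16.2) = 0.8902
  sum: 1.456 + 0.8902 → r_corr = 2.346 μm/a
  mass loss = 2.346 μm/a × 7.14 g/cm³ = 16.75 g·m⁻²·a⁻¹
Ordering by g·m⁻²·a⁻¹: copper (21.7) > zinc (16.8)

copper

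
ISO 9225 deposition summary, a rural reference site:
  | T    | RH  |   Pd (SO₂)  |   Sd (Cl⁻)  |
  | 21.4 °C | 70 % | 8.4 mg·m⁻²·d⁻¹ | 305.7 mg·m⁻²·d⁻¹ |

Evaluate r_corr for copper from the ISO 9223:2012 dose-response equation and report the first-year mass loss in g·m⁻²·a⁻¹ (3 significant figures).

r_corr = 17.3 g·m⁻²·a⁻¹

copper: f(T) = -0.080·(T−10) [T>10 °C] = -0.9120
  SO₂ term: 0.0053·8.4^0.26·exp(0.059·70-0.9120) = 0.2302
  Sd branch = 0.01025·Sd^0.27·e^(0.036·RH+0.049·T) = 1.704 μm/a
  r_corr = 0.2302 + 1.704 = 1.935 μm/a
Convert to mass loss: 1.935 μm/a × 8.96 g/cm³ = 17.33 g·m⁻²·a⁻¹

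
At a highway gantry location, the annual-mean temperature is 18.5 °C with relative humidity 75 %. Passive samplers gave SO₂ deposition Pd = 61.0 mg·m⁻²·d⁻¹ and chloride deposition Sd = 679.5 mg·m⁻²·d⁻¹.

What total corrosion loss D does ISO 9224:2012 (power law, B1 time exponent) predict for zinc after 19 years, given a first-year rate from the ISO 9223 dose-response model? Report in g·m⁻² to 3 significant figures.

D(19) = 601 g·m⁻²

zinc: temperature factor f = -0.071·(8.5) = -0.6035
  sulphur-dioxide contribution → 1.356 μm/a
  chloride contribution → 6.323 μm/a
  ⇒ r_corr(zinc) = 7.679 μm/a
Long-term exponent b (ISO 9224 Table 2, B1) = 0.813
  D(19) = 7.679 × 19^0.813 = 7.679 × 10.96 = 84.12 μm
  Mass loss = 84.12 μm × 7.14 g/cm³ = 600.6 g·m⁻²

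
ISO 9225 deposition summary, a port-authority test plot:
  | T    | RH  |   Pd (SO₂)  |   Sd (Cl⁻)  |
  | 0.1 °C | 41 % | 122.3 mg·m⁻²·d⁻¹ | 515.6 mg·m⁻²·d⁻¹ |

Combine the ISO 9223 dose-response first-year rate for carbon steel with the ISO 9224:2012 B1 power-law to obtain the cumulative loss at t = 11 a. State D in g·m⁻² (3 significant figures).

carbon steel: T≤10 °C ⇒ hinge +0.150·(0.1−10) = -1.4850
  SO₂ term: 1.77·122.3^0.52·exp(0.02·41-1.4850) = 11.08
  Sd branch = 0.102·Sd^0.62·e^(0.033·RH+0.04·T) = 19.04 μm/a
  r_corr = 11.08 + 19.04 = 30.12 μm/a
Long-term exponent b (ISO 9224 Table 2, B1) = 0.523
  D(11) = 30.12 × 11^0.523 = 30.12 × 3.505 = 105.6 μm
  Mass loss = 105.6 μm × 7.85 g/cm³ = 828.6 g·m⁻²

D(11) = 829 g·m⁻²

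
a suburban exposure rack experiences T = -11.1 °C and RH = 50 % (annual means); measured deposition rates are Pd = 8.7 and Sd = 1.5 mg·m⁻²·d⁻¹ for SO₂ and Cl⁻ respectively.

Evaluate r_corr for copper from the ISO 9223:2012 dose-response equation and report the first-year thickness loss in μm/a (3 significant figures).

r_corr = 0.0526 μm/a

copper: temperature factor f = +0.126·(-21.1) = -2.6586
  SO₂ term: 0.0053·8.7^0.26·exp(0.059·50-2.6586) = 0.01245
  Cl⁻ term: 0.01025·1.5^0.27·exp(0.036·50+0.049·-11.1) = 0.04016
  r_corr = 0.01245 + 0.04016 = 0.05261 μm/a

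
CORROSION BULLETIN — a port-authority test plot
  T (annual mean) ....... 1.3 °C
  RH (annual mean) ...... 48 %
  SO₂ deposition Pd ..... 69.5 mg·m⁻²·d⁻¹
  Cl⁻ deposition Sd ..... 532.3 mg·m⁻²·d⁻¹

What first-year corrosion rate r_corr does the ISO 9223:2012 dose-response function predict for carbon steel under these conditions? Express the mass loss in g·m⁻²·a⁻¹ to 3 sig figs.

r_corr = 291 g·m⁻²·a⁻¹

carbon steel: T≤10 °C ⇒ hinge +0.150·(1.3−10) = -1.3050
  Pd branch = 1.77·Pd^0.52·e^(0.02·RH+f) = 11.38 μm/a
  Sd branch = 0.102·Sd^0.62·e^(0.033·RH+0.04·T) = 25.66 μm/a
  sum: 11.38 + 25.66 → r_corr = 37.04 μm/a
Convert to mass loss: 37.04 μm/a × 7.85 g/cm³ = 290.8 g·m⁻²·a⁻¹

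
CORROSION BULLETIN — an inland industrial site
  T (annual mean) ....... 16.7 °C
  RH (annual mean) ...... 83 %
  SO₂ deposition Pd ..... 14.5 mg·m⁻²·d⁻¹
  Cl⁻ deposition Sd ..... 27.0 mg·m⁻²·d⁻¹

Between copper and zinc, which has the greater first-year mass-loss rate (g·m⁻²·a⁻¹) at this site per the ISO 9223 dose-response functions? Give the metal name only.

copper: T>10 °C ⇒ hinge -0.080·(16.7−10) = -0.5360
  Pd branch = 0.0053·Pd^0.26·e^(0.059·RH+f) = 0.8321 μm/a
  Sd branch = 0.01025·Sd^0.27·e^(0.036·RH+0.049·T) = 1.123 μm/a
  r_corr = 0.8321 + 1.123 = 1.955 μm/a
  mass loss = 1.955 μm/a × 8.96 g/cm³ = 17.51 g·m⁻²·a⁻¹
zinc: temperature factor f = -0.071·(6.7) = -0.4757
  SO₂ term: 0.0129·14.5^0.44·exp(0.046·83-0.4757) = 1.183
  Sd branch = 0.0175·Sd^0.57·e^(0.008·RH+0.085·T) = 0.92 μm/a
  sum: 1.183 + 0.92 → r_corr = 2.103 μm/a
  mass loss = 2.103 μm/a × 7.14 g/cm³ = 15.02 g·m⁻²·a⁻¹
Ordering by g·m⁻²·a⁻¹: copper (17.5) > zinc (15)

copper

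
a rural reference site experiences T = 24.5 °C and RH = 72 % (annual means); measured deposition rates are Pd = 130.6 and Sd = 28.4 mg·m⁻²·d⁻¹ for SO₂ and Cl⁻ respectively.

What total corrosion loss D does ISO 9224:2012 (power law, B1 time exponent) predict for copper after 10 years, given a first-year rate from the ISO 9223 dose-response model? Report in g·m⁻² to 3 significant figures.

D(10) = 63.9 g·m⁻²

copper: temperature factor f = -0.080·(14.5) = -1.1600
  Pd branch = 0.0053·Pd^0.26·e^(0.059·RH+f) = 0.4126 μm/a
  Sd branch = 0.01025·Sd^0.27·e^(0.036·RH+0.049·T) = 1.122 μm/a
  sum: 0.4126 + 1.122 → r_corr = 1.535 μm/a
ISO 9224: D(t) = r_corr · t^b with b = 0.667 (copper, B1)
  D(10) = 1.535 × 10^0.667 = 1.535 × 4.645 = 7.131 μm
  Mass loss = 7.131 μm × 8.96 g/cm³ = 63.89 g·m⁻²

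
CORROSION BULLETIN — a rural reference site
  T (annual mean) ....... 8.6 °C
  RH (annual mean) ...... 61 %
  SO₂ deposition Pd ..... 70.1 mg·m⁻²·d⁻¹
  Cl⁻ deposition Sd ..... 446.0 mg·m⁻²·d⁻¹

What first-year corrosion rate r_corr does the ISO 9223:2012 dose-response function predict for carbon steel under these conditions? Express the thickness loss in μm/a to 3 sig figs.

r_corr = 91.6 μm/a

carbon steel: f(T) = +0.150·(T−10) [T≤10 °C] = -0.2100
  Pd branch = 1.77·Pd^0.52·e^(0.02·RH+f) = 44.3 μm/a
  Cl⁻ term: 0.102·446.0^0.62·exp(0.033·61+0.04·8.6) = 47.3
  sum: 44.3 + 47.3 → r_corr = 91.59 μm/a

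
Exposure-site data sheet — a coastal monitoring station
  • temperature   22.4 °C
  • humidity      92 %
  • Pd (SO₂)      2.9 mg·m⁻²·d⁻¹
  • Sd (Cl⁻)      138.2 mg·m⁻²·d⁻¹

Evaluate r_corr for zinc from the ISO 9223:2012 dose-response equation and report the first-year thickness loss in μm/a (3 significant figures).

zinc: temperature factor f = -0.071·(12.4) = -0.8804
  sulphur-dioxide contribution → 0.5883 μm/a
  chloride contribution → 4.071 μm/a
  ⇒ r_corr(zinc) = 4.659 μm/a

r_corr = 4.66 μm/a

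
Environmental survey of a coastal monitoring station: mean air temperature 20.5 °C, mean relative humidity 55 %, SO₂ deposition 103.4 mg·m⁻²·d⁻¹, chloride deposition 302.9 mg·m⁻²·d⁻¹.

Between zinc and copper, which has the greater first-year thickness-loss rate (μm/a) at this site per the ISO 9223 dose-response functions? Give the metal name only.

zinc: f(T) = -0.071·(T−10) [T>10 °C] = -0.7455
  SO₂ term: 0.0129·103.4^0.44·exp(0.046·55-0.7455) = 0.5915
  Cl⁻ term: 0.0175·302.9^0.57·exp(0.008·55+0.085·20.5) = 4.029
  sum: 0.5915 + 4.029 → r_corr = 4.621 μm/a
copper: temperature factor f = -0.080·(10.5) = -0.8400
  SO₂ term: 0.0053·103.4^0.26·exp(0.059·55-0.8400) = 0.1961
  Sd branch = 0.01025·Sd^0.27·e^(0.036·RH+0.049·T) = 0.948 μm/a
  sum: 0.1961 + 0.948 → r_corr = 1.144 μm/a
Ordering by μm/a: zinc (4.62) > copper (1.14)

zinc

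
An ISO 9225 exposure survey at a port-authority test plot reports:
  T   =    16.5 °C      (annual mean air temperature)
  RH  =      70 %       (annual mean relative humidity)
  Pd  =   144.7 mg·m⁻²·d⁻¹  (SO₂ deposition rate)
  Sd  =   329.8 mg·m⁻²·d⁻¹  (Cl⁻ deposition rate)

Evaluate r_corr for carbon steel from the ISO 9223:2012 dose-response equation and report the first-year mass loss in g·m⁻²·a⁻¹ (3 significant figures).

carbon steel: f(T) = -0.054·(T−10) [T>10 °C] = -0.3510
  sulphur-dioxide contribution → 67.14 μm/a
  chloride contribution → 72.41 μm/a
  ⇒ r_corr(carbon steel) = 139.5 μm/a
Convert to mass loss: 139.5 μm/a × 7.85 g/cm³ = 1095 g·m⁻²·a⁻¹

r_corr = 1.10e+03 g·m⁻²·a⁻¹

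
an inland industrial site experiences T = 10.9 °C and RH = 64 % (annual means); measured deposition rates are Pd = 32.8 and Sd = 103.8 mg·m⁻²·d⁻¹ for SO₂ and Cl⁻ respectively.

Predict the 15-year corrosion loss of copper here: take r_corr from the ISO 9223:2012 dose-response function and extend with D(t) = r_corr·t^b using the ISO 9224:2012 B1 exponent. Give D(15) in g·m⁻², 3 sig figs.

copper: f(T) = -0.080·(T−10) [T>10 °C] = -0.0720
  SO₂ term: 0.0053·32.8^0.26·exp(0.059·64-0.0720) = 0.5334
  Cl⁻ term: 0.01025·103.8^0.27·exp(0.036·64+0.049·10.9) = 0.6133
  r_corr = 0.5334 + 0.6133 = 1.147 μm/a
Long-term exponent b (ISO 9224 Table 2, B1) = 0.667
  D(15) = 1.147 × 15^0.667 = 1.147 × 6.088 = 6.981 μm
  Mass loss = 6.981 μm × 8.96 g/cm³ = 62.55 g·m⁻²

D(15) = 62.5 g·m⁻²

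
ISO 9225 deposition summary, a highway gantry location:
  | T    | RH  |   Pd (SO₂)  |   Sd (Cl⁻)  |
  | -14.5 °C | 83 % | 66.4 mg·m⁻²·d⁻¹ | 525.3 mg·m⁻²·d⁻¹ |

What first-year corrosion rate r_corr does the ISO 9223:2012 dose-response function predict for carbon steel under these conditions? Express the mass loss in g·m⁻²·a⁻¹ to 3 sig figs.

carbon steel: f(T) = +0.150·(T−10) [T≤10 °C] = -3.6750
  SO₂ term: 1.77·66.4^0.52·exp(0.02·83-3.6750) = 2.091
  Sd branch = 0.102·Sd^0.62·e^(0.033·RH+0.04·T) = 42.94 μm/a
  r_corr = 2.091 + 42.94 = 45.03 μm/a
Convert to mass loss: 45.03 μm/a × 7.85 g/cm³ = 353.5 g·m⁻²·a⁻¹

r_corr = 354 g·m⁻²·a⁻¹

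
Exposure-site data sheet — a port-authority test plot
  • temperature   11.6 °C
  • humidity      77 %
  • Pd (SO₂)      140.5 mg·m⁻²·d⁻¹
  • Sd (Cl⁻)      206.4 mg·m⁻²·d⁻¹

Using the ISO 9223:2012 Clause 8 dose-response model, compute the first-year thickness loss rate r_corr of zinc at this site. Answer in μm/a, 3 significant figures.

zinc: f(T) = -0.071·(T−10) [T>10 °C] = -0.1136
  SO₂ term: 0.0129·140.5^0.44·exp(0.046·77-0.1136) = 3.504
  Cl⁻ term: 0.0175·206.4^0.57·exp(0.008·77+0.085·11.6) = 1.812
  r_corr = 3.504 + 1.812 = 5.316 μm/a

r_corr = 5.32 μm/a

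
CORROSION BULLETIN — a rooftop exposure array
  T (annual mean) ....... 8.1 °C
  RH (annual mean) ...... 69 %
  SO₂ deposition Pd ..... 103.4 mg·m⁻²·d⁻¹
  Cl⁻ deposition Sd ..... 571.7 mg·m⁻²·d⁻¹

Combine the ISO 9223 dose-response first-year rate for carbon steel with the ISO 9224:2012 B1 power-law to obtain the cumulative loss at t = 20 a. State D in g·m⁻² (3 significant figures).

D(20) = 4.87e+03 g·m⁻²

carbon steel: f(T) = +0.150·(T−10) [T≤10 °C] = -0.2850
  Pd branch = 1.77·Pd^0.52·e^(0.02·RH+f) = 59.03 μm/a
  Sd branch = 0.102·Sd^0.62·e^(0.033·RH+0.04·T) = 70.41 μm/a
  r_corr = 59.03 + 70.41 = 129.4 μm/a
Power-law: D(20) = r_corr · 20^0.523
  D(20) = 129.4 × 20^0.523 = 129.4 × 4.791 = 620.2 μm
  Mass loss = 620.2 μm × 7.85 g/cm³ = 4868 g·m⁻²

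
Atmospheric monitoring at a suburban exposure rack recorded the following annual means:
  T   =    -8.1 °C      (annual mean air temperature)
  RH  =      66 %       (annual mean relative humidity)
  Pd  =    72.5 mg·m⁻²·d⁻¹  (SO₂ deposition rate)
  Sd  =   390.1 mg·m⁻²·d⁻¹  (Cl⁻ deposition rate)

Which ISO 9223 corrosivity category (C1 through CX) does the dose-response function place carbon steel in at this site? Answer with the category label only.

C3

carbon steel: f(T) = +0.150·(T−10) [T≤10 °C] = -2.7150
  SO₂ term: 1.77·72.5^0.52·exp(0.02·66-2.7150) = 4.069
  Sd branch = 0.102·Sd^0.62·e^(0.033·RH+0.04·T) = 26.32 μm/a
  sum: 4.069 + 26.32 → r_corr = 30.39 μm/a
ISO 9223 Table 2 (carbon steel): 25 < 30.4 ≤ 50 μm/a ⇒ C3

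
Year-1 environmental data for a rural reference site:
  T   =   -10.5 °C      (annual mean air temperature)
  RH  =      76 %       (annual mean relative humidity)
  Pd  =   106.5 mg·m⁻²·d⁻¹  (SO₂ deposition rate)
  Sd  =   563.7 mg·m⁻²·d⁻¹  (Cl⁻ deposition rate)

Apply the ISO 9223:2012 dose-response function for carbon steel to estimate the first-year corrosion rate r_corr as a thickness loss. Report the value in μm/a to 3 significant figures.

r_corr = 46.0 μm/a

carbon steel: T≤10 °C ⇒ hinge +0.150·(-10.5−10) = -3.0750
  SO₂ term: 1.77·106.5^0.52·exp(0.02·76-3.0750) = 4.235
  Sd branch = 0.102·Sd^0.62·e^(0.033·RH+0.04·T) = 41.79 μm/a
  sum: 4.235 + 41.79 → r_corr = 46.02 μm/a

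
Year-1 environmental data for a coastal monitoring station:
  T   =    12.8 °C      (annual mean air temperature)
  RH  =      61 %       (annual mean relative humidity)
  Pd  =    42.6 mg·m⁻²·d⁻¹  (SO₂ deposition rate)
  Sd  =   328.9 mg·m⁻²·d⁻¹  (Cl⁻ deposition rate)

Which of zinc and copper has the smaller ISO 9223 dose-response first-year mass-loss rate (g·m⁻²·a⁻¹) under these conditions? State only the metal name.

copper

zinc: T>10 °C ⇒ hinge -0.071·(12.8−10) = -0.1988
  Pd branch = 0.0129·Pd^0.44·e^(0.046·RH+f) = 0.9116 μm/a
  Cl⁻ term: 0.0175·328.9^0.57·exp(0.008·61+0.085·12.8) = 2.303
  sum: 0.9116 + 2.303 → r_corr = 3.214 μm/a
  mass loss = 3.214 μm/a × 7.14 g/cm³ = 22.95 g·m⁻²·a⁻¹
copper: T>10 °C ⇒ hinge -0.080·(12.8−10) = -0.2240
  Pd branch = 0.0053·Pd^0.26·e^(0.059·RH+f) = 0.4108 μm/a
  Cl⁻ term: 0.01025·328.9^0.27·exp(0.036·61+0.049·12.8) = 0.825
  r_corr = 0.4108 + 0.825 = 1.236 μm/a
  mass loss = 1.236 μm/a × 8.96 g/cm³ = 11.07 g·m⁻²·a⁻¹
Ordering by g·m⁻²·a⁻¹: zinc (22.9) > copper (11.1)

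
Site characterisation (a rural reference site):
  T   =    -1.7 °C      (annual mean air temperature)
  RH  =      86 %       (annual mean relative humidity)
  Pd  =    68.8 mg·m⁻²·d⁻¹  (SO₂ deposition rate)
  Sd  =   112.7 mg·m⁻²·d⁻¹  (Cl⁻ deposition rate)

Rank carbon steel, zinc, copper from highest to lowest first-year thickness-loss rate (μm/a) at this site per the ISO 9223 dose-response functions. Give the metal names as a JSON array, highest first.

carbon steel: T≤10 °C ⇒ hinge +0.150·(-1.7−10) = -1.7550
  SO₂ term: 1.77·68.8^0.52·exp(0.02·86-1.7550) = 15.43
  Cl⁻ term: 0.102·112.7^0.62·exp(0.033·86+0.04·-1.7) = 30.46
  sum: 15.43 + 30.46 → r_corr = 45.89 μm/a
zinc: f(T) = +0.038·(T−10) [T≤10 °C] = -0.4446
  SO₂ term: 0.0129·68.8^0.44·exp(0.046·86-0.4446) = 2.78
  Cl⁻ term: 0.0175·112.7^0.57·exp(0.008·86+0.085·-1.7) = 0.4453
  sum: 2.78 + 0.4453 → r_corr = 3.226 μm/a
copper: f(T) = +0.126·(T−10) [T≤10 °C] = -1.4742
  Pd branch = 0.0053·Pd^0.26·e^(0.059·RH+f) = 0.5827 μm/a
  Sd branch = 0.01025·Sd^0.27·e^(0.036·RH+0.049·T) = 0.7467 μm/a
  r_corr = 0.5827 + 0.7467 = 1.329 μm/a
Ordering by μm/a: carbon steel (45.9) > zinc (3.23) > copper (1.33)

["carbon steel", "zinc", "copper"]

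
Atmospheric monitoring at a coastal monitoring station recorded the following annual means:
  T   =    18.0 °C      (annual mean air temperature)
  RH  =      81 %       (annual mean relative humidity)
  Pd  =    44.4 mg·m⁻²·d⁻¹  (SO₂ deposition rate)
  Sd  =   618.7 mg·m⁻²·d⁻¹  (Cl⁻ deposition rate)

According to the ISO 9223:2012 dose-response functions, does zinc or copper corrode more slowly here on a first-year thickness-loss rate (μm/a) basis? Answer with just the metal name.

zinc: f(T) = -0.071·(T−10) [T>10 °C] = -0.5680
  sulphur-dioxide contribution → 1.61 μm/a
  chloride contribution → 6.027 μm/a
  ⇒ r_corr(zinc) = 7.637 μm/a
copper: T>10 °C ⇒ hinge -0.080·(18.0−10) = -0.6400
  sulphur-dioxide contribution → 0.8915 μm/a
  chloride contribution → 2.593 μm/a
  ⇒ r_corr(copper) = 3.485 μm/a
Ordering by μm/a: zinc (7.64) > copper (3.48)

copper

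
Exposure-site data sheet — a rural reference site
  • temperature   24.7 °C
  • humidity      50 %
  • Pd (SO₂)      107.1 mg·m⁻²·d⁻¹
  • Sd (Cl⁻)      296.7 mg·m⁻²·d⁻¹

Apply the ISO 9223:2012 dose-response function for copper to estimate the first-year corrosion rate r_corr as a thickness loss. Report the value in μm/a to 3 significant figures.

copper: f(T) = -0.080·(T−10) [T>10 °C] = -1.1760
  Pd branch = 0.0053·Pd^0.26·e^(0.059·RH+f) = 0.1053 μm/a
  Sd branch = 0.01025·Sd^0.27·e^(0.036·RH+0.049·T) = 0.9674 μm/a
  sum: 0.1053 + 0.9674 → r_corr = 1.073 μm/a

r_corr = 1.07 μm/a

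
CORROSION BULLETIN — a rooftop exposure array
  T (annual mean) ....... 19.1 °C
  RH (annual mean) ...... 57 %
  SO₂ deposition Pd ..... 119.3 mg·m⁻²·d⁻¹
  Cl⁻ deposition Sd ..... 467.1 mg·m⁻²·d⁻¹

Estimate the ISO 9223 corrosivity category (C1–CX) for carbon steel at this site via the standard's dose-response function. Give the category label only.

C5

carbon steel: f(T) = -0.054·(T−10) [T>10 °C] = -0.4914
  Pd branch = 1.77·Pd^0.52·e^(0.02·RH+f) = 40.69 μm/a
  Cl⁻ term: 0.102·467.1^0.62·exp(0.033·57+0.04·19.1) = 64.91
  r_corr = 40.69 + 64.91 = 105.6 μm/a
ISO 9223 Table 2 (carbon steel): 80 < 106 ≤ 200 μm/a ⇒ C5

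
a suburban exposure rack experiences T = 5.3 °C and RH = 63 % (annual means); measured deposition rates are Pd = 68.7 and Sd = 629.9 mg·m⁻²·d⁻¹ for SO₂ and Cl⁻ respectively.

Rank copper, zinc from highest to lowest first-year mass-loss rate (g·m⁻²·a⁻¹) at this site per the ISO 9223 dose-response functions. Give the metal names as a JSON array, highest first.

copper: f(T) = +0.126·(T−10) [T≤10 °C] = -0.5922
  sulphur-dioxide contribution → 0.3622 μm/a
  chloride contribution → 0.7316 μm/a
  total first-year rate 1.094 μm/a
  mass loss = 1.094 μm/a × 8.96 g/cm³ = 9.801 g·m⁻²·a⁻¹
zinc: f(T) = +0.038·(T−10) [T≤10 °C] = -0.1786
  sulphur-dioxide contribution → 1.259 μm/a
  chloride contribution → 1.791 μm/a
  ⇒ r_corr(zinc) = 3.05 μm/a
  mass loss = 3.05 μm/a × 7.14 g/cm³ = 21.78 g·m⁻²·a⁻¹
Ordering by g·m⁻²·a⁻¹: zinc (21.8) > copper (9.8)

["zinc", "copper"]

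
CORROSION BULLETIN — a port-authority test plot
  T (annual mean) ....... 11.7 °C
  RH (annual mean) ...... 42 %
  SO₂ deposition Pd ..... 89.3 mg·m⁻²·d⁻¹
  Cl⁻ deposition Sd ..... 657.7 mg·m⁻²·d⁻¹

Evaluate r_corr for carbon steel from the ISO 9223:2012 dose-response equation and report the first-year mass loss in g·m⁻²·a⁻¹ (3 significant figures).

r_corr = 589 g·m⁻²·a⁻¹

carbon steel: T>10 °C ⇒ hinge -0.054·(11.7−10) = -0.0918
  SO₂ term: 1.77·89.3^0.52·exp(0.02·42-0.0918) = 38.67
  Cl⁻ term: 0.102·657.7^0.62·exp(0.033·42+0.04·11.7) = 36.39
  sum: 38.67 + 36.39 → r_corr = 75.06 μm/a
Convert to mass loss: 75.06 μm/a × 7.85 g/cm³ = 589.2 g·m⁻²·a⁻¹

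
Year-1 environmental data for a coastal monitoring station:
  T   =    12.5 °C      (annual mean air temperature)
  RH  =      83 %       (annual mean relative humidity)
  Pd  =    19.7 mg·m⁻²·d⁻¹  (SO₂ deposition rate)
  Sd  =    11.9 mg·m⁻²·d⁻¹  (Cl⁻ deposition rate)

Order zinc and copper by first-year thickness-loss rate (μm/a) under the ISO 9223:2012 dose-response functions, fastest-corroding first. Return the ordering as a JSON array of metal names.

["zinc", "copper"]

zinc: temperature factor f = -0.071·(2.5) = -0.1775
  SO₂ term: 0.0129·19.7^0.44·exp(0.046·83-0.1775) = 1.825
  Sd branch = 0.0175·Sd^0.57·e^(0.008·RH+0.085·T) = 0.4036 μm/a
  sum: 1.825 + 0.4036 → r_corr = 2.228 μm/a
copper: T>10 °C ⇒ hinge -0.080·(12.5−10) = -0.2000
  SO₂ term: 0.0053·19.7^0.26·exp(0.059·83-0.2000) = 1.261
  Sd branch = 0.01025·Sd^0.27·e^(0.036·RH+0.049·T) = 0.7325 μm/a
  r_corr = 1.261 + 0.7325 = 1.993 μm/a
Ordering by μm/a: zinc (2.23) > copper (1.99)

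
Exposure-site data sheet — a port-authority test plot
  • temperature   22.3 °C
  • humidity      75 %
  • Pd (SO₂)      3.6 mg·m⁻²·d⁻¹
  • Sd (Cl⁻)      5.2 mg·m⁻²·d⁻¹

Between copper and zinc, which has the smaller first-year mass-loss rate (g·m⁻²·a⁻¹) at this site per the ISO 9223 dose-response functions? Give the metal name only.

copper: T>10 °C ⇒ hinge -0.080·(22.3−10) = -0.9840
  Pd branch = 0.0053·Pd^0.26·e^(0.059·RH+f) = 0.2308 μm/a
  Sd branch = 0.01025·Sd^0.27·e^(0.036·RH+0.049·T) = 0.7099 μm/a
  sum: 0.2308 + 0.7099 → r_corr = 0.9407 μm/a
  mass loss = 0.9407 μm/a × 8.96 g/cm³ = 8.429 g·m⁻²·a⁻¹
zinc: T>10 °C ⇒ hinge -0.071·(22.3−10) = -0.8733
  Pd branch = 0.0129·Pd^0.44·e^(0.046·RH+f) = 0.2981 μm/a
  Sd branch = 0.0175·Sd^0.57·e^(0.008·RH+0.085·T) = 0.5432 μm/a
  r_corr = 0.2981 + 0.5432 = 0.8413 μm/a
  mass loss = 0.8413 μm/a × 7.14 g/cm³ = 6.007 g·m⁻²·a⁻¹
Ordering by g·m⁻²·a⁻¹: copper (8.43) > zinc (6.01)

zinc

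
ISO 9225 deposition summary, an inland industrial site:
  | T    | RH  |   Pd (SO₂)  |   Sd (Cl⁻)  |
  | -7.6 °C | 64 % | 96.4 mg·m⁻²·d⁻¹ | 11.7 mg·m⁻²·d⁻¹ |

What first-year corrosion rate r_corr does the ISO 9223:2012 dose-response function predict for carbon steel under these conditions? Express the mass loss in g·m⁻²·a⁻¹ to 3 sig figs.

r_corr = 60.8 g·m⁻²·a⁻¹

carbon steel: T≤10 °C ⇒ hinge +0.150·(-7.6−10) = -2.6400
  Pd branch = 1.77·Pd^0.52·e^(0.02·RH+f) = 4.887 μm/a
  Cl⁻ term: 0.102·11.7^0.62·exp(0.033·64+0.04·-7.6) = 2.858
  sum: 4.887 + 2.858 → r_corr = 7.745 μm/a
Convert to mass loss: 7.745 μm/a × 7.85 g/cm³ = 60.8 g·m⁻²·a⁻¹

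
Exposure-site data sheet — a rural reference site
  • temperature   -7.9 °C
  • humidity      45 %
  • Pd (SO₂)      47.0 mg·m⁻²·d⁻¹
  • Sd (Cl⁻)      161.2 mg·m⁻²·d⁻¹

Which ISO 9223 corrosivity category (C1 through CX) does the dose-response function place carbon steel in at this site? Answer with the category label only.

C2

carbon steel: temperature factor f = +0.150·(-17.9) = -2.6850
  Pd branch = 1.77·Pd^0.52·e^(0.02·RH+f) = 2.199 μm/a
  Cl⁻ term: 0.102·161.2^0.62·exp(0.033·45+0.04·-7.9) = 7.671
  sum: 2.199 + 7.671 → r_corr = 9.87 μm/a
9.87 μm/a falls in (1.3, 25] for carbon steel → category C2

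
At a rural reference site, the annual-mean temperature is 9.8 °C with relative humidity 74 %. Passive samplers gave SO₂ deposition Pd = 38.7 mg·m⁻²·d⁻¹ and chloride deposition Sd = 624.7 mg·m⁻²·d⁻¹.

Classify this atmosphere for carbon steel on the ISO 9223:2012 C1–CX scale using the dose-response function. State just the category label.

C5

carbon steel: f(T) = +0.150·(T−10) [T≤10 °C] = -0.0300
  SO₂ term: 1.77·38.7^0.52·exp(0.02·74-0.0300) = 50.5
  Cl⁻ term: 0.102·624.7^0.62·exp(0.033·74+0.04·9.8) = 93.91
  sum: 50.5 + 93.91 → r_corr = 144.4 μm/a
Category bounds: 80…200 μm/a bracket r_corr ⇒ C5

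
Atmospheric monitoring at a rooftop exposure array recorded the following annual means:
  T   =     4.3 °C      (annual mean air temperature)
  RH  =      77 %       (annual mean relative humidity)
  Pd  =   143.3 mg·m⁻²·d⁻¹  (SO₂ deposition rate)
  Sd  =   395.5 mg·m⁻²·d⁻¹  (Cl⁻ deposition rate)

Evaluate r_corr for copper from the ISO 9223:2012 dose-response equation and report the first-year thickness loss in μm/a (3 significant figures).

copper: temperature factor f = +0.126·(-5.7) = -0.7182
  SO₂ term: 0.0053·143.3^0.26·exp(0.059·77-0.7182) = 0.8831
  Cl⁻ term: 0.01025·395.5^0.27·exp(0.036·77+0.049·4.3) = 1.017
  r_corr = 0.8831 + 1.017 = 1.9 μm/a

r_corr = 1.90 μm/a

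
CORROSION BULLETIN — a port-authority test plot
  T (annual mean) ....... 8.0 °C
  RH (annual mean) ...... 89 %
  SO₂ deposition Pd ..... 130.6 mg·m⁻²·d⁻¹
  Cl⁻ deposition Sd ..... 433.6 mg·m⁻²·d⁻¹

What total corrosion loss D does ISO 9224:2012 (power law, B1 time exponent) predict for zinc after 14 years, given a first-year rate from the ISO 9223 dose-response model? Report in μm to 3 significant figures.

D(14) = 71.5 μm

zinc: T≤10 °C ⇒ hinge +0.038·(8.0−10) = -0.0760
  SO₂ term: 0.0129·130.6^0.44·exp(0.046·89-0.0760) = 6.118
  Cl⁻ term: 0.0175·433.6^0.57·exp(0.008·89+0.085·8.0) = 2.242
  r_corr = 6.118 + 2.242 = 8.36 μm/a
ISO 9224: D(t) = r_corr · t^b with b = 0.813 (zinc, B1)
  D(14) = 8.36 × 14^0.813 = 8.36 × 8.547 = 71.45 μm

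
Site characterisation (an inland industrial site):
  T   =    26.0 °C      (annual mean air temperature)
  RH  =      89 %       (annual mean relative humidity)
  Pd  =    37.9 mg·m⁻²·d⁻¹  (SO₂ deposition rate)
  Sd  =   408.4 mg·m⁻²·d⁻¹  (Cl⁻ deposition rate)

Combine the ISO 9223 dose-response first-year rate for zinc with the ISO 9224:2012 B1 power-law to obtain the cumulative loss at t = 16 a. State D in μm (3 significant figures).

D(16) = 107 μm

zinc: T>10 °C ⇒ hinge -0.071·(26.0−10) = -1.1360
  SO₂ term: 0.0129·37.9^0.44·exp(0.046·89-1.1360) = 1.23
  Sd branch = 0.0175·Sd^0.57·e^(0.008·RH+0.085·T) = 10.01 μm/a
  sum: 1.23 + 10.01 → r_corr = 11.24 μm/a
Power-law: D(16) = r_corr · 16^0.813
  D(16) = 11.24 × 16^0.813 = 11.24 × 9.527 = 107.1 μm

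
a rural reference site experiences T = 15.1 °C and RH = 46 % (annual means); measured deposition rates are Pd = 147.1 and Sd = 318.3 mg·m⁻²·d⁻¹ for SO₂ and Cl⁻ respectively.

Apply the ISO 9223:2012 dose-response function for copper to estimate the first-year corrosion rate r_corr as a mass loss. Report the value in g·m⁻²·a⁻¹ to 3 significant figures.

copper: f(T) = -0.080·(T−10) [T>10 °C] = -0.4080
  SO₂ term: 0.0053·147.1^0.26·exp(0.059·46-0.4080) = 0.1947
  Cl⁻ term: 0.01025·318.3^0.27·exp(0.036·46+0.049·15.1) = 0.5334
  sum: 0.1947 + 0.5334 → r_corr = 0.728 μm/a
Convert to mass loss: 0.728 μm/a × 8.96 g/cm³ = 6.523 g·m⁻²·a⁻¹

r_corr = 6.52 g·m⁻²·a⁻¹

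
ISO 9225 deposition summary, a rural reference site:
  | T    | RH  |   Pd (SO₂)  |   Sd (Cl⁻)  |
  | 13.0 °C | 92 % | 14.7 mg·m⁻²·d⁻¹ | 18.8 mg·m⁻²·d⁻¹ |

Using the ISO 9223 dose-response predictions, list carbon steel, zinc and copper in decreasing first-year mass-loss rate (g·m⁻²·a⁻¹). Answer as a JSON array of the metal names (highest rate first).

["carbon steel", "copper", "zinc"]

carbon steel: temperature factor f = -0.054·(3.0) = -0.1620
  sulphur-dioxide contribution → 38.35 μm/a
  chloride contribution → 22.03 μm/a
  ⇒ r_corr(carbon steel) = 60.37 μm/a
  mass loss = 60.37 μm/a × 7.85 g/cm³ = 473.9 g·m⁻²·a⁻¹
zinc: T>10 °C ⇒ hinge -0.071·(13.0−10) = -0.2130
  sulphur-dioxide contribution → 2.342 μm/a
  chloride contribution → 0.5873 μm/a
  ⇒ r_corr(zinc) = 2.93 μm/a
  mass loss = 2.93 μm/a × 7.14 g/cm³ = 20.92 g·m⁻²·a⁻¹
copper: temperature factor f = -0.080·(3.0) = -0.2400
  sulphur-dioxide contribution → 1.909 μm/a
  chloride contribution → 1.174 μm/a
  total first-year rate 3.084 μm/a
  mass loss = 3.084 μm/a × 8.96 g/cm³ = 27.63 g·m⁻²·a⁻¹
Ordering by g·m⁻²·a⁻¹: carbon steel (474) > copper (27.6) > zinc (20.9)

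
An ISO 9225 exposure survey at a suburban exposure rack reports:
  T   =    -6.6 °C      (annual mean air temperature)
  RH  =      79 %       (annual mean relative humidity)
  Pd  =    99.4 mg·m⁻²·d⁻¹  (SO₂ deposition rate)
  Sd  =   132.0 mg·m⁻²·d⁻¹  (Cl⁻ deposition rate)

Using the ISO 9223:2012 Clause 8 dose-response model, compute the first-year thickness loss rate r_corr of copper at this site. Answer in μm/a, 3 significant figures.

copper: f(T) = +0.126·(T−10) [T≤10 °C] = -2.0916
  Pd branch = 0.0053·Pd^0.26·e^(0.059·RH+f) = 0.2288 μm/a
  Cl⁻ term: 0.01025·132.0^0.27·exp(0.036·79+0.049·-6.6) = 0.4764
  sum: 0.2288 + 0.4764 → r_corr = 0.7052 μm/a

r_corr = 0.705 μm/a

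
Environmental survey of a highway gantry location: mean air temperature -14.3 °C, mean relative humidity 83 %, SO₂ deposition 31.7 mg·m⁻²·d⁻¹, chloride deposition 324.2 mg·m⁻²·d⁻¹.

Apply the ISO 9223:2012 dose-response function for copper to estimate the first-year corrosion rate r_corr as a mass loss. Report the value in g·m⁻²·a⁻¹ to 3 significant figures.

copper: T≤10 °C ⇒ hinge +0.126·(-14.3−10) = -3.0618
  Pd branch = 0.0053·Pd^0.26·e^(0.059·RH+f) = 0.08158 μm/a
  Sd branch = 0.01025·Sd^0.27·e^(0.036·RH+0.049·T) = 0.4808 μm/a
  r_corr = 0.08158 + 0.4808 = 0.5624 μm/a
Convert to mass loss: 0.5624 μm/a × 8.96 g/cm³ = 5.039 g·m⁻²·a⁻¹

r_corr = 5.04 g·m⁻²·a⁻¹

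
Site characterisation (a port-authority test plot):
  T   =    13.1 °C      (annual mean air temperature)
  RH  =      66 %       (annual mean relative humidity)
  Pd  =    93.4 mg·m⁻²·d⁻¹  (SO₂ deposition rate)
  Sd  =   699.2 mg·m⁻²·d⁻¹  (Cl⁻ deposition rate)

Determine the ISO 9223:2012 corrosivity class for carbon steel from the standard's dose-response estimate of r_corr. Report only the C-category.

C5

carbon steel: f(T) = -0.054·(T−10) [T>10 °C] = -0.1674
  SO₂ term: 1.77·93.4^0.52·exp(0.02·66-0.1674) = 59.31
  Sd branch = 0.102·Sd^0.62·e^(0.033·RH+0.04·T) = 88.25 μm/a
  sum: 59.31 + 88.25 → r_corr = 147.6 μm/a
ISO 9223 Table 2 (carbon steel): 80 < 148 ≤ 200 μm/a ⇒ C5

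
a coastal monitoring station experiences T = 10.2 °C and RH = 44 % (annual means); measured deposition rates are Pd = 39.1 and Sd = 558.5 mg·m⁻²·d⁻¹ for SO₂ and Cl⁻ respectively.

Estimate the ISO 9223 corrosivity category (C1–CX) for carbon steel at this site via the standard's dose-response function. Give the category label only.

carbon steel: f(T) = -0.054·(T−10) [T>10 °C] = -0.0108
  Pd branch = 1.77·Pd^0.52·e^(0.02·RH+f) = 28.4 μm/a
  Sd branch = 0.102·Sd^0.62·e^(0.033·RH+0.04·T) = 33.08 μm/a
  r_corr = 28.4 + 33.08 = 61.48 μm/a
61.5 μm/a falls in (50, 80] for carbon steel → category C4

C4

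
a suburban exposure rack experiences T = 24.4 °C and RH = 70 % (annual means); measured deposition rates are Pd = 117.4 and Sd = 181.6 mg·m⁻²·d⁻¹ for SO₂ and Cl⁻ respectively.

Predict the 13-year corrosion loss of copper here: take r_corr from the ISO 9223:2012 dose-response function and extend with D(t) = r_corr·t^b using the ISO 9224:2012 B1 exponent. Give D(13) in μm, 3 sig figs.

D(13) = 11.5 μm

copper: T>10 °C ⇒ hinge -0.080·(24.4−10) = -1.1520
  Pd branch = 0.0053·Pd^0.26·e^(0.059·RH+f) = 0.3595 μm/a
  Cl⁻ term: 0.01025·181.6^0.27·exp(0.036·70+0.049·24.4) = 1.715
  sum: 0.3595 + 1.715 → r_corr = 2.075 μm/a
Long-term exponent b (ISO 9224 Table 2, B1) = 0.667
  D(13) = 2.075 × 13^0.667 = 2.075 × 5.534 = 11.48 μm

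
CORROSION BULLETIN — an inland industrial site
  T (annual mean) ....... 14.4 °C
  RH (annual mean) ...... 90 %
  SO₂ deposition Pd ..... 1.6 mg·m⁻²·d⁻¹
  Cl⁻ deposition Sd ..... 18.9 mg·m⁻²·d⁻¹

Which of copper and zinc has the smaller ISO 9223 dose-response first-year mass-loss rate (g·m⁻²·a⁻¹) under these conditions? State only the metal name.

zinc

copper: T>10 °C ⇒ hinge -0.080·(14.4−10) = -0.3520
  sulphur-dioxide contribution → 0.8523 μm/a
  chloride contribution → 1.172 μm/a
  total first-year rate 2.024 μm/a
  mass loss = 2.024 μm/a × 8.96 g/cm³ = 18.14 g·m⁻²·a⁻¹
zinc: temperature factor f = -0.071·(4.4) = -0.3124
  sulphur-dioxide contribution → 0.729 μm/a
  chloride contribution → 0.653 μm/a
  ⇒ r_corr(zinc) = 1.382 μm/a
  mass loss = 1.382 μm/a × 7.14 g/cm³ = 9.867 g·m⁻²·a⁻¹
Ordering by g·m⁻²·a⁻¹: copper (18.1) > zinc (9.87)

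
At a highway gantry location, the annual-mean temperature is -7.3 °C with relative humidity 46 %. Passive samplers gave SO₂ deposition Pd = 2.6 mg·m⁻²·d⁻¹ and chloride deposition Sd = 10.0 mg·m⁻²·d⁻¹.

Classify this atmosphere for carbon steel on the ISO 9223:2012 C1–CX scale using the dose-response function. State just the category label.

carbon steel: T≤10 °C ⇒ hinge +0.150·(-7.3−10) = -2.5950
  Pd branch = 1.77·Pd^0.52·e^(0.02·RH+f) = 0.5449 μm/a
  Sd branch = 0.102·Sd^0.62·e^(0.033·RH+0.04·T) = 1.449 μm/a
  r_corr = 0.5449 + 1.449 = 1.994 μm/a
ISO 9223 Table 2 (carbon steel): 1.3 < 1.99 ≤ 25 μm/a ⇒ C2

C2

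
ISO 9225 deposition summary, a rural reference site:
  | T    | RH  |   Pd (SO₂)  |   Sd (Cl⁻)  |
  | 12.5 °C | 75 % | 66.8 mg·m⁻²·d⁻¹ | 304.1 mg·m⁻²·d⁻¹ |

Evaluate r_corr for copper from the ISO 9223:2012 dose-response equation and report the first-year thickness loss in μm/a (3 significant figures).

r_corr = 2.40 μm/a

copper: T>10 °C ⇒ hinge -0.080·(12.5−10) = -0.2000
  SO₂ term: 0.0053·66.8^0.26·exp(0.059·75-0.2000) = 1.08
  Cl⁻ term: 0.01025·304.1^0.27·exp(0.036·75+0.049·12.5) = 1.317
  sum: 1.08 + 1.317 → r_corr = 2.398 μm/a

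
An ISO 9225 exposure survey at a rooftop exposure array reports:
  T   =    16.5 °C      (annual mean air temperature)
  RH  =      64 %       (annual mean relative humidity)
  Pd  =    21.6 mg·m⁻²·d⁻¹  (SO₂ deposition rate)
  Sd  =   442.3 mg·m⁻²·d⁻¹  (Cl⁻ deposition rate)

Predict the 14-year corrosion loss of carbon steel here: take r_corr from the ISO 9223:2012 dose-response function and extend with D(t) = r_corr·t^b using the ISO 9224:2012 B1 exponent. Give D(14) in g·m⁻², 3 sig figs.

carbon steel: temperature factor f = -0.054·(6.5) = -0.3510
  Pd branch = 1.77·Pd^0.52·e^(0.02·RH+f) = 22.15 μm/a
  Sd branch = 0.102·Sd^0.62·e^(0.033·RH+0.04·T) = 71.25 μm/a
  r_corr = 22.15 + 71.25 = 93.4 μm/a
Long-term exponent b (ISO 9224 Table 2, B1) = 0.523
  D(14) = 93.4 × 14^0.523 = 93.4 × 3.976 = 371.4 μm
  Mass loss = 371.4 μm × 7.85 g/cm³ = 2915 g·m⁻²

D(14) = 2.92e+03 g·m⁻²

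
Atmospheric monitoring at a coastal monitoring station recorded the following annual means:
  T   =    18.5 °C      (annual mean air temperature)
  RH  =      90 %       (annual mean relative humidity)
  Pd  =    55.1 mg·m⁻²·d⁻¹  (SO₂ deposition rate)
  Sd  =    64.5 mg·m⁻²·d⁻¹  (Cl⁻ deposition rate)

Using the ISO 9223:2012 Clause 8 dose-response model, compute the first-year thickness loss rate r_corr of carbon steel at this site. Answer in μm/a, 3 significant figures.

r_corr = 110 μm/a

carbon steel: temperature factor f = -0.054·(8.5) = -0.4590
  SO₂ term: 1.77·55.1^0.52·exp(0.02·90-0.4590) = 54.42
  Sd branch = 0.102·Sd^0.62·e^(0.033·RH+0.04·T) = 55.18 μm/a
  r_corr = 54.42 + 55.18 = 109.6 μm/a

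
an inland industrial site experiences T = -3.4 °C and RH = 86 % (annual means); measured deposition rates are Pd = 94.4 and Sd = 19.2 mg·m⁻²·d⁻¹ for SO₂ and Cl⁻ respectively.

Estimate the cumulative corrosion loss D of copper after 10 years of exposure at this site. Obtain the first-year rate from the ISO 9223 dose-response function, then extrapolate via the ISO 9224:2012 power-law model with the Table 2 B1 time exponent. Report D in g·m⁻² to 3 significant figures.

D(10) = 39.0 g·m⁻²

copper: f(T) = +0.126·(T−10) [T≤10 °C] = -1.6884
  sulphur-dioxide contribution → 0.5106 μm/a
  chloride contribution → 0.426 μm/a
  ⇒ r_corr(copper) = 0.9367 μm/a
ISO 9224: D(t) = r_corr · t^b with b = 0.667 (copper, B1)
  D(10) = 0.9367 × 10^0.667 = 0.9367 × 4.645 = 4.351 μm
  Mass loss = 4.351 μm × 8.96 g/cm³ = 38.98 g·m⁻²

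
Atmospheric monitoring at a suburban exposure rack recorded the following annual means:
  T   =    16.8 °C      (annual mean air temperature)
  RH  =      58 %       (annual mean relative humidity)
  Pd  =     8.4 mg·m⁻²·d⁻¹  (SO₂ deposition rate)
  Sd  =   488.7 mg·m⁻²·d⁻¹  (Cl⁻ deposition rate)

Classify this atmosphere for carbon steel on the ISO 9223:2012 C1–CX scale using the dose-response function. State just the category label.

C4

carbon steel: f(T) = -0.054·(T−10) [T>10 °C] = -0.3672
  SO₂ term: 1.77·8.4^0.52·exp(0.02·58-0.3672) = 11.83
  Sd branch = 0.102·Sd^0.62·e^(0.033·RH+0.04·T) = 62.93 μm/a
  sum: 11.83 + 62.93 → r_corr = 74.76 μm/a
Category bounds: 50…80 μm/a bracket r_corr ⇒ C4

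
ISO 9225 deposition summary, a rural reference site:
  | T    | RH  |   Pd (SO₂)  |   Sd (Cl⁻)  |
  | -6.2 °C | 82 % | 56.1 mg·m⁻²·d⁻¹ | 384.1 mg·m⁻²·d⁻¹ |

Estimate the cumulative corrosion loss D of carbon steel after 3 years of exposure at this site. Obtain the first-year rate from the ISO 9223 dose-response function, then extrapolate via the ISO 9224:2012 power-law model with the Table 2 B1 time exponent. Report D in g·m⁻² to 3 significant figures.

D(3) = 756 g·m⁻²

carbon steel: T≤10 °C ⇒ hinge +0.150·(-6.2−10) = -2.4300
  Pd branch = 1.77·Pd^0.52·e^(0.02·RH+f) = 6.521 μm/a
  Sd branch = 0.102·Sd^0.62·e^(0.033·RH+0.04·T) = 47.69 μm/a
  sum: 6.521 + 47.69 → r_corr = 54.21 μm/a
Power-law: D(3) = r_corr · 3^0.523
  D(3) = 54.21 × 3^0.523 = 54.21 × 1.776 = 96.3 μm
  Mass loss = 96.3 μm × 7.85 g/cm³ = 756 g·m⁻²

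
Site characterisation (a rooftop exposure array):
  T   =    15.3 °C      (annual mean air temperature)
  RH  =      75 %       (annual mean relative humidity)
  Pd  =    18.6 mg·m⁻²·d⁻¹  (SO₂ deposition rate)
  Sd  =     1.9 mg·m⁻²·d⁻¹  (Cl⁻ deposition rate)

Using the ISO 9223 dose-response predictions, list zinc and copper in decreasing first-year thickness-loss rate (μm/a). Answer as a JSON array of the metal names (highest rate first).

zinc: f(T) = -0.071·(T−10) [T>10 °C] = -0.3763
  SO₂ term: 0.0129·18.6^0.44·exp(0.046·75-0.3763) = 1.009
  Cl⁻ term: 0.0175·1.9^0.57·exp(0.008·75+0.085·15.3) = 0.1688
  r_corr = 1.009 + 0.1688 = 1.178 μm/a
copper: f(T) = -0.080·(T−10) [T>10 °C] = -0.4240
  SO₂ term: 0.0053·18.6^0.26·exp(0.059·75-0.4240) = 0.6194
  Sd branch = 0.01025·Sd^0.27·e^(0.036·RH+0.049·T) = 0.3839 μm/a
  r_corr = 0.6194 + 0.3839 = 1.003 μm/a
Ordering by μm/a: zinc (1.18) > copper (1)

["zinc", "copper"]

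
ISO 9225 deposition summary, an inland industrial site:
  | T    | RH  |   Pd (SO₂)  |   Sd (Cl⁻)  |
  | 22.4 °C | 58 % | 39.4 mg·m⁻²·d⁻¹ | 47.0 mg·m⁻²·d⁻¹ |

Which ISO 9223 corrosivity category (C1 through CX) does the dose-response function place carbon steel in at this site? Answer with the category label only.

C3

carbon steel: f(T) = -0.054·(T−10) [T>10 °C] = -0.6696
  SO₂ term: 1.77·39.4^0.52·exp(0.02·58-0.6696) = 19.53
  Cl⁻ term: 0.102·47.0^0.62·exp(0.033·58+0.04·22.4) = 18.44
  sum: 19.53 + 18.44 → r_corr = 37.96 μm/a
38 μm/a falls in (25, 50] for carbon steel → category C3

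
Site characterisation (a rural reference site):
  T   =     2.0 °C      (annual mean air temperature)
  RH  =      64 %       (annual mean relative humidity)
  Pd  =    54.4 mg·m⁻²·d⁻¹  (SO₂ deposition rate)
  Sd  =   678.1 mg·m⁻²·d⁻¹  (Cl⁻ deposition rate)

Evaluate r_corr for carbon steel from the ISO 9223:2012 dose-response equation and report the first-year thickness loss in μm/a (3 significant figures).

carbon steel: temperature factor f = +0.150·(-8.0) = -1.2000
  SO₂ term: 1.77·54.4^0.52·exp(0.02·64-1.2000) = 15.32
  Cl⁻ term: 0.102·678.1^0.62·exp(0.033·64+0.04·2.0) = 52
  sum: 15.32 + 52 → r_corr = 67.32 μm/a

r_corr = 67.3 μm/a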